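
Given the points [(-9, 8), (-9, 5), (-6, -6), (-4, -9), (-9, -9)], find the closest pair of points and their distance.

Computing all pairwise distances among 5 points:

d((-9, 8), (-9, 5)) = 3.0 <-- minimum
d((-9, 8), (-6, -6)) = 14.3178
d((-9, 8), (-4, -9)) = 17.72
d((-9, 8), (-9, -9)) = 17.0
d((-9, 5), (-6, -6)) = 11.4018
d((-9, 5), (-4, -9)) = 14.8661
d((-9, 5), (-9, -9)) = 14.0
d((-6, -6), (-4, -9)) = 3.6056
d((-6, -6), (-9, -9)) = 4.2426
d((-4, -9), (-9, -9)) = 5.0

Closest pair: (-9, 8) and (-9, 5) with distance 3.0

The closest pair is (-9, 8) and (-9, 5) with Euclidean distance 3.0. For 5 points, brute-force pairwise comparison is shown above. For large n, the divide-and-conquer algorithm (sort by x, recurse on halves, check the dividing strip) achieves O(n log n).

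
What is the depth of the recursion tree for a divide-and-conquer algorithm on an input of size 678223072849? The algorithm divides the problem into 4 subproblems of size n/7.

For divide and conquer with division factor 7:

Problem sizes at each level:
Level 0: 678223072849
Level 1: 96889010407
Level 2: 13841287201
Level 3: 1977326743
Level 4: 282475249
Level 5: 40353607
Level 6: 5764801
Level 7: 823543
Level 8: 117649
Level 9: 16807
Level 10: 2401
Level 11: 343
Level 12: 49
Level 13: 7
Level 14: 1

The root is level 0 and the size-1 base case is level 14 (the tree spans levels 0 through 14, i.e. 15 levels counting the root), so the depth is the number of divisions: log_7(678223072849) = 14

The recursion tree depth is log_7(678223072849) = 14. At each level, the problem size is divided by 7, so it takes 14 divisions to reduce to a base case of size 1. The algorithm makes 4 recursive calls at each level.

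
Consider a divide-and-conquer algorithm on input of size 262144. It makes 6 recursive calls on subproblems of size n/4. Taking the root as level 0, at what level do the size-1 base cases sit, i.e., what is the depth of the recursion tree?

For divide and conquer with division factor 4:

Problem sizes at each level:
Level 0: 262144
Level 1: 65536
Level 2: 16384
Level 3: 4096
Level 4: 1024
Level 5: 256
Level 6: 64
Level 7: 16
Level 8: 4
Level 9: 1

The root is level 0 and the size-1 base case is level 9 (the tree spans levels 0 through 9, i.e. 10 levels counting the root), so the depth is the number of divisions: log_4(262144) = 9

The recursion tree depth is log_4(262144) = 9. At each level, the problem size is divided by 4, so it takes 9 divisions to reduce to a base case of size 1. The algorithm makes 6 recursive calls at each level.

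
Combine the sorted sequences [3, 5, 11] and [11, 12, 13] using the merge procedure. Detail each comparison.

Merging process:

Compare 3 vs 11: take 3 from left. Merged: [3]
Compare 5 vs 11: take 5 from left. Merged: [3, 5]
Compare 11 vs 11: take 11 from left. Merged: [3, 5, 11]
Append remaining from right: [11, 12, 13]. Merged: [3, 5, 11, 11, 12, 13]

Final merged array: [3, 5, 11, 11, 12, 13]
Total comparisons: 3

The merged array is [3, 5, 11, 11, 12, 13], requiring 3 comparisons. The merge step runs in O(n) time where n is the total number of elements.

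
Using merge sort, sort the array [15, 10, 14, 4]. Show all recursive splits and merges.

Merge sort trace:

Split: [15, 10, 14, 4] -> [15, 10] and [14, 4]
  Split: [15, 10] -> [15] and [10]
  Merge: [15] + [10] -> [10, 15]
  Split: [14, 4] -> [14] and [4]
  Merge: [14] + [4] -> [4, 14]
Merge: [10, 15] + [4, 14] -> [4, 10, 14, 15]

Final sorted array: [4, 10, 14, 15]

The merge sort proceeds by recursively splitting the array and merging sorted halves.
After all merges, the sorted array is [4, 10, 14, 15].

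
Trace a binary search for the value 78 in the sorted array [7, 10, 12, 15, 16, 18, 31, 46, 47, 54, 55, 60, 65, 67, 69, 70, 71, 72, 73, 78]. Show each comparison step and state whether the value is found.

Binary search for 78 in [7, 10, 12, 15, 16, 18, 31, 46, 47, 54, 55, 60, 65, 67, 69, 70, 71, 72, 73, 78]:

lo=0, hi=19, mid=9, arr[mid]=54 -> 54 < 78, search right half
lo=10, hi=19, mid=14, arr[mid]=69 -> 69 < 78, search right half
lo=15, hi=19, mid=17, arr[mid]=72 -> 72 < 78, search right half
lo=18, hi=19, mid=18, arr[mid]=73 -> 73 < 78, search right half
lo=19, hi=19, mid=19, arr[mid]=78 -> Found target at index 19!

Binary search finds 78 at index 19 after 5 comparisons. The search repeatedly halves the search space by comparing with the middle element.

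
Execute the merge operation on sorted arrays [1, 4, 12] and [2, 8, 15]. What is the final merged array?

Merging process:

Compare 1 vs 2: take 1 from left. Merged: [1]
Compare 4 vs 2: take 2 from right. Merged: [1, 2]
Compare 4 vs 8: take 4 from left. Merged: [1, 2, 4]
Compare 12 vs 8: take 8 from right. Merged: [1, 2, 4, 8]
Compare 12 vs 15: take 12 from left. Merged: [1, 2, 4, 8, 12]
Append remaining from right: [15]. Merged: [1, 2, 4, 8, 12, 15]

Final merged array: [1, 2, 4, 8, 12, 15]
Total comparisons: 5

The merged array is [1, 2, 4, 8, 12, 15], requiring 5 comparisons. The merge step runs in O(n) time where n is the total number of elements.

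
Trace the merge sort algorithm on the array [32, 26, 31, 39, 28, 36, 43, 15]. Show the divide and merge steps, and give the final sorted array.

Merge sort trace:

Split: [32, 26, 31, 39, 28, 36, 43, 15] -> [32, 26, 31, 39] and [28, 36, 43, 15]
  Split: [32, 26, 31, 39] -> [32, 26] and [31, 39]
    Split: [32, 26] -> [32] and [26]
    Merge: [32] + [26] -> [26, 32]
    Split: [31, 39] -> [31] and [39]
    Merge: [31] + [39] -> [31, 39]
  Merge: [26, 32] + [31, 39] -> [26, 31, 32, 39]
  Split: [28, 36, 43, 15] -> [28, 36] and [43, 15]
    Split: [28, 36] -> [28] and [36]
    Merge: [28] + [36] -> [28, 36]
    Split: [43, 15] -> [43] and [15]
    Merge: [43] + [15] -> [15, 43]
  Merge: [28, 36] + [15, 43] -> [15, 28, 36, 43]
Merge: [26, 31, 32, 39] + [15, 28, 36, 43] -> [15, 26, 28, 31, 32, 36, 39, 43]

Final sorted array: [15, 26, 28, 31, 32, 36, 39, 43]

The merge sort proceeds by recursively splitting the array and merging sorted halves.
After all merges, the sorted array is [15, 26, 28, 31, 32, 36, 39, 43].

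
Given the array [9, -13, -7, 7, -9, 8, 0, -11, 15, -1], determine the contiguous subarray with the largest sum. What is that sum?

Using Kadane's algorithm on [9, -13, -7, 7, -9, 8, 0, -11, 15, -1]:

Scanning through the array:
Position 1 (value -13): max_ending_here = -4, max_so_far = 9
Position 2 (value -7): max_ending_here = -7, max_so_far = 9
Position 3 (value 7): max_ending_here = 7, max_so_far = 9
Position 4 (value -9): max_ending_here = -2, max_so_far = 9
Position 5 (value 8): max_ending_here = 8, max_so_far = 9
Position 6 (value 0): max_ending_here = 8, max_so_far = 9
Position 7 (value -11): max_ending_here = -3, max_so_far = 9
Position 8 (value 15): max_ending_here = 15, max_so_far = 15
Position 9 (value -1): max_ending_here = 14, max_so_far = 15

Maximum subarray: [15]
Maximum sum: 15

The maximum subarray is [15] with sum 15. This subarray runs from index 8 to index 8.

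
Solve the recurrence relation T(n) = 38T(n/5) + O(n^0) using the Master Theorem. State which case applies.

Master Theorem for T(n) = 38T(n/5) + O(n^0):

a = 38, b = 5, c = 0
log_b(a) = log_5(38) = 2.2602

Case 1: c = 0 < log_5(38) = 2.2602
T(n) = O(n^(log_5 38))

For T(n) = 38T(n/5) + O(n^0): log_5(38) = 2.2602. This is Case 1 of the Master Theorem (c < log_b(a), work dominated by leaves), giving O(n^(log_5 38)).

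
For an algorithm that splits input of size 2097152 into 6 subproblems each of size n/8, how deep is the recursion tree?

For divide and conquer with division factor 8:

Problem sizes at each level:
Level 0: 2097152
Level 1: 262144
Level 2: 32768
Level 3: 4096
Level 4: 512
Level 5: 64
Level 6: 8
Level 7: 1

The root is level 0 and the size-1 base case is level 7 (the tree spans levels 0 through 7, i.e. 8 levels counting the root), so the depth is the number of divisions: log_8(2097152) = 7

The recursion tree depth is log_8(2097152) = 7. At each level, the problem size is divided by 8, so it takes 7 divisions to reduce to a base case of size 1. The algorithm makes 6 recursive calls at each level.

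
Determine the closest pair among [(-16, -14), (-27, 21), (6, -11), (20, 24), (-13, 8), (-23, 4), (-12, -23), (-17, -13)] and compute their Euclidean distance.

Computing all pairwise distances among 8 points:

d((-16, -14), (-27, 21)) = 36.6879
d((-16, -14), (6, -11)) = 22.2036
d((-16, -14), (20, 24)) = 52.345
d((-16, -14), (-13, 8)) = 22.2036
d((-16, -14), (-23, 4)) = 19.3132
d((-16, -14), (-12, -23)) = 9.8489
d((-16, -14), (-17, -13)) = 1.4142 <-- minimum
d((-27, 21), (6, -11)) = 45.9674
d((-27, 21), (20, 24)) = 47.0956
d((-27, 21), (-13, 8)) = 19.105
d((-27, 21), (-23, 4)) = 17.4642
d((-27, 21), (-12, -23)) = 46.4866
d((-27, 21), (-17, -13)) = 35.4401
d((6, -11), (20, 24)) = 37.6962
d((6, -11), (-13, 8)) = 26.8701
d((6, -11), (-23, 4)) = 32.6497
d((6, -11), (-12, -23)) = 21.6333
d((6, -11), (-17, -13)) = 23.0868
d((20, 24), (-13, 8)) = 36.6742
d((20, 24), (-23, 4)) = 47.4236
d((20, 24), (-12, -23)) = 56.8595
d((20, 24), (-17, -13)) = 52.3259
d((-13, 8), (-23, 4)) = 10.7703
d((-13, 8), (-12, -23)) = 31.0161
d((-13, 8), (-17, -13)) = 21.3776
d((-23, 4), (-12, -23)) = 29.1548
d((-23, 4), (-17, -13)) = 18.0278
d((-12, -23), (-17, -13)) = 11.1803

Closest pair: (-16, -14) and (-17, -13) with distance 1.4142

The closest pair is (-16, -14) and (-17, -13) with Euclidean distance 1.4142. For 8 points, brute-force pairwise comparison is shown above. For large n, the divide-and-conquer algorithm (sort by x, recurse on halves, check the dividing strip) achieves O(n log n).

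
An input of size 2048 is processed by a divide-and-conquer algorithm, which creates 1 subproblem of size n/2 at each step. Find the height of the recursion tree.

For divide and conquer with division factor 2:

Problem sizes at each level:
Level 0: 2048
Level 1: 1024
Level 2: 512
Level 3: 256
Level 4: 128
Level 5: 64
Level 6: 32
Level 7: 16
Level 8: 8
Level 9: 4
Level 10: 2
Level 11: 1

The root is level 0 and the size-1 base case is level 11 (the tree spans levels 0 through 11, i.e. 12 levels counting the root), so the depth is the number of divisions: log_2(2048) = 11

The recursion tree depth is log_2(2048) = 11. At each level, the problem size is divided by 2, so it takes 11 divisions to reduce to a base case of size 1. The algorithm makes 1 recursive call at each level.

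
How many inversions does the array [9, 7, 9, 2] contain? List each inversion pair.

Finding inversions in [9, 7, 9, 2]:

(0, 1): arr[0]=9 > arr[1]=7
(0, 3): arr[0]=9 > arr[3]=2
(1, 3): arr[1]=7 > arr[3]=2
(2, 3): arr[2]=9 > arr[3]=2

Total inversions: 4

The array has 4 inversion(s): (0,1), (0,3), (1,3), (2,3). Each pair (i,j) satisfies i < j and arr[i] > arr[j].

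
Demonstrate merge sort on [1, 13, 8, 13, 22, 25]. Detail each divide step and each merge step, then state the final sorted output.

Merge sort trace:

Split: [1, 13, 8, 13, 22, 25] -> [1, 13, 8] and [13, 22, 25]
  Split: [1, 13, 8] -> [1] and [13, 8]
    Split: [13, 8] -> [13] and [8]
    Merge: [13] + [8] -> [8, 13]
  Merge: [1] + [8, 13] -> [1, 8, 13]
  Split: [13, 22, 25] -> [13] and [22, 25]
    Split: [22, 25] -> [22] and [25]
    Merge: [22] + [25] -> [22, 25]
  Merge: [13] + [22, 25] -> [13, 22, 25]
Merge: [1, 8, 13] + [13, 22, 25] -> [1, 8, 13, 13, 22, 25]

Final sorted array: [1, 8, 13, 13, 22, 25]

The merge sort proceeds by recursively splitting the array and merging sorted halves.
After all merges, the sorted array is [1, 8, 13, 13, 22, 25].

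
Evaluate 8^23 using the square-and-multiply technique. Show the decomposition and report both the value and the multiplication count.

Computing 8^23 by squaring (build up from 8^1; each line after the first costs one multiplication):

8^1 = 8
8^2 = (8^1)^2 = 8^2 = 64
8^4 = (8^2)^2 = 64^2 = 4096
8^5 = 8 * 8^4 = 8 * 4096 = 32768
8^10 = (8^5)^2 = 32768^2 = 1073741824
8^11 = 8 * 8^10 = 8 * 1073741824 = 8589934592
8^22 = (8^11)^2 = 8589934592^2 = 73786976294838206464
8^23 = 8 * 8^22 = 8 * 73786976294838206464 = 590295810358705651712

Result: 590295810358705651712
Multiplications needed: 7 (7 lines after 8^1)

8^23 = 590295810358705651712. Using exponentiation by squaring, this requires 7 multiplications. The key idea: if the exponent is even, square the half-power; if odd, multiply by the base once.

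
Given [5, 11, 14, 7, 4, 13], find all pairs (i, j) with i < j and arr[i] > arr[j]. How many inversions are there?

Finding inversions in [5, 11, 14, 7, 4, 13]:

(0, 4): arr[0]=5 > arr[4]=4
(1, 3): arr[1]=11 > arr[3]=7
(1, 4): arr[1]=11 > arr[4]=4
(2, 3): arr[2]=14 > arr[3]=7
(2, 4): arr[2]=14 > arr[4]=4
(2, 5): arr[2]=14 > arr[5]=13
(3, 4): arr[3]=7 > arr[4]=4

Total inversions: 7

The array has 7 inversion(s): (0,4), (1,3), (1,4), (2,3), (2,4), (2,5), (3,4). Each pair (i,j) satisfies i < j and arr[i] > arr[j].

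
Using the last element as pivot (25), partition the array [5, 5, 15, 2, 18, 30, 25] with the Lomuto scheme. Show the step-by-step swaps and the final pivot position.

Lomuto partition with pivot = 25:

Initial array: [5, 5, 15, 2, 18, 30, 25]

arr[0]=5 <= 25: swap with position 0, array becomes [5, 5, 15, 2, 18, 30, 25]
arr[1]=5 <= 25: swap with position 1, array becomes [5, 5, 15, 2, 18, 30, 25]
arr[2]=15 <= 25: swap with position 2, array becomes [5, 5, 15, 2, 18, 30, 25]
arr[3]=2 <= 25: swap with position 3, array becomes [5, 5, 15, 2, 18, 30, 25]
arr[4]=18 <= 25: swap with position 4, array becomes [5, 5, 15, 2, 18, 30, 25]
arr[5]=30 > 25: no swap

Place pivot at position 5: [5, 5, 15, 2, 18, 25, 30]
Pivot position: 5

After partitioning with pivot 25, the array becomes [5, 5, 15, 2, 18, 25, 30]. The pivot is placed at index 5. All elements to the left of the pivot are <= 25, and all elements to the right are > 25.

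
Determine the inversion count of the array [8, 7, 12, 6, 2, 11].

Finding inversions in [8, 7, 12, 6, 2, 11]:

(0, 1): arr[0]=8 > arr[1]=7
(0, 3): arr[0]=8 > arr[3]=6
(0, 4): arr[0]=8 > arr[4]=2
(1, 3): arr[1]=7 > arr[3]=6
(1, 4): arr[1]=7 > arr[4]=2
(2, 3): arr[2]=12 > arr[3]=6
(2, 4): arr[2]=12 > arr[4]=2
(2, 5): arr[2]=12 > arr[5]=11
(3, 4): arr[3]=6 > arr[4]=2

Total inversions: 9

The array has 9 inversion(s): (0,1), (0,3), (0,4), (1,3), (1,4), (2,3), (2,4), (2,5), (3,4). Each pair (i,j) satisfies i < j and arr[i] > arr[j].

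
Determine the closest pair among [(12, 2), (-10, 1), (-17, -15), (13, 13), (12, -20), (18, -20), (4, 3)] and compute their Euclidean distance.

Computing all pairwise distances among 7 points:

d((12, 2), (-10, 1)) = 22.0227
d((12, 2), (-17, -15)) = 33.6155
d((12, 2), (13, 13)) = 11.0454
d((12, 2), (12, -20)) = 22.0
d((12, 2), (18, -20)) = 22.8035
d((12, 2), (4, 3)) = 8.0623
d((-10, 1), (-17, -15)) = 17.4642
d((-10, 1), (13, 13)) = 25.9422
d((-10, 1), (12, -20)) = 30.4138
d((-10, 1), (18, -20)) = 35.0
d((-10, 1), (4, 3)) = 14.1421
d((-17, -15), (13, 13)) = 41.0366
d((-17, -15), (12, -20)) = 29.4279
d((-17, -15), (18, -20)) = 35.3553
d((-17, -15), (4, 3)) = 27.6586
d((13, 13), (12, -20)) = 33.0151
d((13, 13), (18, -20)) = 33.3766
d((13, 13), (4, 3)) = 13.4536
d((12, -20), (18, -20)) = 6.0 <-- minimum
d((12, -20), (4, 3)) = 24.3516
d((18, -20), (4, 3)) = 26.9258

Closest pair: (12, -20) and (18, -20) with distance 6.0

The closest pair is (12, -20) and (18, -20) with Euclidean distance 6.0. For 7 points, brute-force pairwise comparison is shown above. For large n, the divide-and-conquer algorithm (sort by x, recurse on halves, check the dividing strip) achieves O(n log n).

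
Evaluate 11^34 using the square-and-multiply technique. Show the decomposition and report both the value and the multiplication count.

Computing 11^34 by squaring (build up from 11^1; each line after the first costs one multiplication):

11^1 = 11
11^2 = (11^1)^2 = 11^2 = 121
11^4 = (11^2)^2 = 121^2 = 14641
11^8 = (11^4)^2 = 14641^2 = 214358881
11^16 = (11^8)^2 = 214358881^2 = 45949729863572161
11^17 = 11 * 11^16 = 11 * 45949729863572161 = 505447028499293771
11^34 = (11^17)^2 = 505447028499293771^2 = 255476698618765889551019445759400441

Result: 255476698618765889551019445759400441
Multiplications needed: 6 (6 lines after 11^1)

11^34 = 255476698618765889551019445759400441. Using exponentiation by squaring, this requires 6 multiplications. The key idea: if the exponent is even, square the half-power; if odd, multiply by the base once.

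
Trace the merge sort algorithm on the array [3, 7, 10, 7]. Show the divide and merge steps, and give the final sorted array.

Merge sort trace:

Split: [3, 7, 10, 7] -> [3, 7] and [10, 7]
  Split: [3, 7] -> [3] and [7]
  Merge: [3] + [7] -> [3, 7]
  Split: [10, 7] -> [10] and [7]
  Merge: [10] + [7] -> [7, 10]
Merge: [3, 7] + [7, 10] -> [3, 7, 7, 10]

Final sorted array: [3, 7, 7, 10]

The merge sort proceeds by recursively splitting the array and merging sorted halves.
After all merges, the sorted array is [3, 7, 7, 10].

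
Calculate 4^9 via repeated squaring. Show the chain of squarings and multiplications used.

Computing 4^9 by squaring (build up from 4^1; each line after the first costs one multiplication):

4^1 = 4
4^2 = (4^1)^2 = 4^2 = 16
4^4 = (4^2)^2 = 16^2 = 256
4^8 = (4^4)^2 = 256^2 = 65536
4^9 = 4 * 4^8 = 4 * 65536 = 262144

Result: 262144
Multiplications needed: 4 (4 lines after 4^1)

4^9 = 262144. Using exponentiation by squaring, this requires 4 multiplications. The key idea: if the exponent is even, square the half-power; if odd, multiply by the base once.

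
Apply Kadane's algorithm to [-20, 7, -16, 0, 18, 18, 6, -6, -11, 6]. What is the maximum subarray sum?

Using Kadane's algorithm on [-20, 7, -16, 0, 18, 18, 6, -6, -11, 6]:

Scanning through the array:
Position 1 (value 7): max_ending_here = 7, max_so_far = 7
Position 2 (value -16): max_ending_here = -9, max_so_far = 7
Position 3 (value 0): max_ending_here = 0, max_so_far = 7
Position 4 (value 18): max_ending_here = 18, max_so_far = 18
Position 5 (value 18): max_ending_here = 36, max_so_far = 36
Position 6 (value 6): max_ending_here = 42, max_so_far = 42
Position 7 (value -6): max_ending_here = 36, max_so_far = 42
Position 8 (value -11): max_ending_here = 25, max_so_far = 42
Position 9 (value 6): max_ending_here = 31, max_so_far = 42

Maximum subarray: [0, 18, 18, 6]
Maximum sum: 42

The maximum subarray is [0, 18, 18, 6] with sum 42. This subarray runs from index 3 to index 6.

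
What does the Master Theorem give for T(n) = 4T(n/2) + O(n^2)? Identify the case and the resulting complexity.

Master Theorem for T(n) = 4T(n/2) + O(n^2):

a = 4, b = 2, c = 2
log_b(a) = log_2(4) = 2.0000

Case 2: c = 2 = log_2(4) = 2.0000
T(n) = O(n^2 log n) = O(n^2 log n)

For T(n) = 4T(n/2) + O(n^2): log_2(4) = 2.0000. This is Case 2 of the Master Theorem (c = log_b(a), equal work at all levels), giving O(n^2 log n).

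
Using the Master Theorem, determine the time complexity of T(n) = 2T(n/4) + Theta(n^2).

Master Theorem for T(n) = 2T(n/4) + O(n^2):

a = 2, b = 4, c = 2
log_b(a) = log_4(2) = 0.5000

Case 3: c = 2 > log_4(2) = 0.5000
T(n) = O(n^2) = O(n^2)

For T(n) = 2T(n/4) + O(n^2): log_4(2) = 0.5000. This is Case 3 of the Master Theorem (c > log_b(a), work dominated by root), giving O(n^2).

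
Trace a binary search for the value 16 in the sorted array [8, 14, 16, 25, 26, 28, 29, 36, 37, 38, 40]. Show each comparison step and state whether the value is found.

Binary search for 16 in [8, 14, 16, 25, 26, 28, 29, 36, 37, 38, 40]:

lo=0, hi=10, mid=5, arr[mid]=28 -> 28 > 16, search left half
lo=0, hi=4, mid=2, arr[mid]=16 -> Found target at index 2!

Binary search finds 16 at index 2 after 2 comparisons. The search repeatedly halves the search space by comparing with the middle element.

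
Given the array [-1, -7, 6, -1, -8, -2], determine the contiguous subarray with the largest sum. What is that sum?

Using Kadane's algorithm on [-1, -7, 6, -1, -8, -2]:

Scanning through the array:
Position 1 (value -7): max_ending_here = -7, max_so_far = -1
Position 2 (value 6): max_ending_here = 6, max_so_far = 6
Position 3 (value -1): max_ending_here = 5, max_so_far = 6
Position 4 (value -8): max_ending_here = -3, max_so_far = 6
Position 5 (value -2): max_ending_here = -2, max_so_far = 6

Maximum subarray: [6]
Maximum sum: 6

The maximum subarray is [6] with sum 6. This subarray runs from index 2 to index 2.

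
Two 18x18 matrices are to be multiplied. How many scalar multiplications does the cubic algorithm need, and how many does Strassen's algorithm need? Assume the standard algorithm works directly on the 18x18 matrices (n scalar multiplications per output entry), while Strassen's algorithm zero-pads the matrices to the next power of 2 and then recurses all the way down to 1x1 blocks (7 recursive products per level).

Matrix multiplication for 18x18 matrices:

Strassen's algorithm requires power-of-2 dimensions. Pad 18x18 to 32x32 (next power of 2).

Standard algorithm: 18^3 = 5832 multiplications
Strassen's algorithm: 7^(log2(32)) = 7^5 = 16807 multiplications
Difference: 5832 - 16807 = -10975 (Strassen uses MORE here due to padding overhead — for small or just-over-power-of-2 n, padding can outweigh the per-level savings)

Standard: 5832 multiplications (18^3). Strassen: 16807 multiplications (7^5, after padding to 32x32). Strassen reduces 8 recursive multiplications to 7 at each level.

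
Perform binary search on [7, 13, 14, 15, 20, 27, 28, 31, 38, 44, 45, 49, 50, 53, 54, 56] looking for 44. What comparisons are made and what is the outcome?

Binary search for 44 in [7, 13, 14, 15, 20, 27, 28, 31, 38, 44, 45, 49, 50, 53, 54, 56]:

lo=0, hi=15, mid=7, arr[mid]=31 -> 31 < 44, search right half
lo=8, hi=15, mid=11, arr[mid]=49 -> 49 > 44, search left half
lo=8, hi=10, mid=9, arr[mid]=44 -> Found target at index 9!

Binary search finds 44 at index 9 after 3 comparisons. The search repeatedly halves the search space by comparing with the middle element.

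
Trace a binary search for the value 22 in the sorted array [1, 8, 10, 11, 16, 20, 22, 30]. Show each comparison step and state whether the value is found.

Binary search for 22 in [1, 8, 10, 11, 16, 20, 22, 30]:

lo=0, hi=7, mid=3, arr[mid]=11 -> 11 < 22, search right half
lo=4, hi=7, mid=5, arr[mid]=20 -> 20 < 22, search right half
lo=6, hi=7, mid=6, arr[mid]=22 -> Found target at index 6!

Binary search finds 22 at index 6 after 3 comparisons. The search repeatedly halves the search space by comparing with the middle element.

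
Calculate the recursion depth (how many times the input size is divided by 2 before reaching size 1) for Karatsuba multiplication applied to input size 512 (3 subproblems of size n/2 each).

For divide and conquer with division factor 2:

Problem sizes at each level:
Level 0: 512
Level 1: 256
Level 2: 128
Level 3: 64
Level 4: 32
Level 5: 16
Level 6: 8
Level 7: 4
Level 8: 2
Level 9: 1

The root is level 0 and the size-1 base case is level 9 (the tree spans levels 0 through 9, i.e. 10 levels counting the root), so the depth is the number of divisions: log_2(512) = 9

The recursion tree depth is log_2(512) = 9. At each level, the problem size is divided by 2, so it takes 9 divisions to reduce to a base case of size 1. The algorithm makes 3 recursive calls at each level.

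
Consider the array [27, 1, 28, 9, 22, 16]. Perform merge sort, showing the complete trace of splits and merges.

Merge sort trace:

Split: [27, 1, 28, 9, 22, 16] -> [27, 1, 28] and [9, 22, 16]
  Split: [27, 1, 28] -> [27] and [1, 28]
    Split: [1, 28] -> [1] and [28]
    Merge: [1] + [28] -> [1, 28]
  Merge: [27] + [1, 28] -> [1, 27, 28]
  Split: [9, 22, 16] -> [9] and [22, 16]
    Split: [22, 16] -> [22] and [16]
    Merge: [22] + [16] -> [16, 22]
  Merge: [9] + [16, 22] -> [9, 16, 22]
Merge: [1, 27, 28] + [9, 16, 22] -> [1, 9, 16, 22, 27, 28]

Final sorted array: [1, 9, 16, 22, 27, 28]

The merge sort proceeds by recursively splitting the array and merging sorted halves.
After all merges, the sorted array is [1, 9, 16, 22, 27, 28].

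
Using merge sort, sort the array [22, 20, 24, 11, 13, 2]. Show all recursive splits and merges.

Merge sort trace:

Split: [22, 20, 24, 11, 13, 2] -> [22, 20, 24] and [11, 13, 2]
  Split: [22, 20, 24] -> [22] and [20, 24]
    Split: [20, 24] -> [20] and [24]
    Merge: [20] + [24] -> [20, 24]
  Merge: [22] + [20, 24] -> [20, 22, 24]
  Split: [11, 13, 2] -> [11] and [13, 2]
    Split: [13, 2] -> [13] and [2]
    Merge: [13] + [2] -> [2, 13]
  Merge: [11] + [2, 13] -> [2, 11, 13]
Merge: [20, 22, 24] + [2, 11, 13] -> [2, 11, 13, 20, 22, 24]

Final sorted array: [2, 11, 13, 20, 22, 24]

The merge sort proceeds by recursively splitting the array and merging sorted halves.
After all merges, the sorted array is [2, 11, 13, 20, 22, 24].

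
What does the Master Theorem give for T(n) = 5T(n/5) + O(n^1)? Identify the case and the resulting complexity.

Master Theorem for T(n) = 5T(n/5) + O(n^1):

a = 5, b = 5, c = 1
log_b(a) = log_5(5) = 1.0000

Case 2: c = 1 = log_5(5) = 1.0000
T(n) = O(n^1 log n) = O(n log n)

For T(n) = 5T(n/5) + O(n^1): log_5(5) = 1.0000. This is Case 2 of the Master Theorem (c = log_b(a), equal work at all levels), giving O(n log n).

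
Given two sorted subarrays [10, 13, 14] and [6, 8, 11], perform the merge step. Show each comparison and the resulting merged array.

Merging process:

Compare 10 vs 6: take 6 from right. Merged: [6]
Compare 10 vs 8: take 8 from right. Merged: [6, 8]
Compare 10 vs 11: take 10 from left. Merged: [6, 8, 10]
Compare 13 vs 11: take 11 from right. Merged: [6, 8, 10, 11]
Append remaining from left: [13, 14]. Merged: [6, 8, 10, 11, 13, 14]

Final merged array: [6, 8, 10, 11, 13, 14]
Total comparisons: 4

The merged array is [6, 8, 10, 11, 13, 14], requiring 4 comparisons. The merge step runs in O(n) time where n is the total number of elements.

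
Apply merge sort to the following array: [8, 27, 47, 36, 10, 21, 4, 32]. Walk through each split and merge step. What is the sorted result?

Merge sort trace:

Split: [8, 27, 47, 36, 10, 21, 4, 32] -> [8, 27, 47, 36] and [10, 21, 4, 32]
  Split: [8, 27, 47, 36] -> [8, 27] and [47, 36]
    Split: [8, 27] -> [8] and [27]
    Merge: [8] + [27] -> [8, 27]
    Split: [47, 36] -> [47] and [36]
    Merge: [47] + [36] -> [36, 47]
  Merge: [8, 27] + [36, 47] -> [8, 27, 36, 47]
  Split: [10, 21, 4, 32] -> [10, 21] and [4, 32]
    Split: [10, 21] -> [10] and [21]
    Merge: [10] + [21] -> [10, 21]
    Split: [4, 32] -> [4] and [32]
    Merge: [4] + [32] -> [4, 32]
  Merge: [10, 21] + [4, 32] -> [4, 10, 21, 32]
Merge: [8, 27, 36, 47] + [4, 10, 21, 32] -> [4, 8, 10, 21, 27, 32, 36, 47]

Final sorted array: [4, 8, 10, 21, 27, 32, 36, 47]

The merge sort proceeds by recursively splitting the array and merging sorted halves.
After all merges, the sorted array is [4, 8, 10, 21, 27, 32, 36, 47].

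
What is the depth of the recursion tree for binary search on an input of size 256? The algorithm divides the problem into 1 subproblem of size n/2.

For divide and conquer with division factor 2:

Problem sizes at each level:
Level 0: 256
Level 1: 128
Level 2: 64
Level 3: 32
Level 4: 16
Level 5: 8
Level 6: 4
Level 7: 2
Level 8: 1

The root is level 0 and the size-1 base case is level 8 (the tree spans levels 0 through 8, i.e. 9 levels counting the root), so the depth is the number of divisions: log_2(256) = 8

The recursion tree depth is log_2(256) = 8. At each level, the problem size is divided by 2, so it takes 8 divisions to reduce to a base case of size 1. The algorithm makes 1 recursive call at each level.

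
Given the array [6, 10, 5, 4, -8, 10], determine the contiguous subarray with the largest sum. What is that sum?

Using Kadane's algorithm on [6, 10, 5, 4, -8, 10]:

Scanning through the array:
Position 1 (value 10): max_ending_here = 16, max_so_far = 16
Position 2 (value 5): max_ending_here = 21, max_so_far = 21
Position 3 (value 4): max_ending_here = 25, max_so_far = 25
Position 4 (value -8): max_ending_here = 17, max_so_far = 25
Position 5 (value 10): max_ending_here = 27, max_so_far = 27

Maximum subarray: [6, 10, 5, 4, -8, 10]
Maximum sum: 27

The maximum subarray is [6, 10, 5, 4, -8, 10] with sum 27. This subarray runs from index 0 to index 5.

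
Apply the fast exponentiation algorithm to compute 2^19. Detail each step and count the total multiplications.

Computing 2^19 by squaring (build up from 2^1; each line after the first costs one multiplication):

2^1 = 2
2^2 = (2^1)^2 = 2^2 = 4
2^4 = (2^2)^2 = 4^2 = 16
2^8 = (2^4)^2 = 16^2 = 256
2^9 = 2 * 2^8 = 2 * 256 = 512
2^18 = (2^9)^2 = 512^2 = 262144
2^19 = 2 * 2^18 = 2 * 262144 = 524288

Result: 524288
Multiplications needed: 6 (6 lines after 2^1)

2^19 = 524288. Using exponentiation by squaring, this requires 6 multiplications. The key idea: if the exponent is even, square the half-power; if odd, multiply by the base once.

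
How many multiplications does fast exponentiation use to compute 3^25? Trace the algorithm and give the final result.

Computing 3^25 by squaring (build up from 3^1; each line after the first costs one multiplication):

3^1 = 3
3^2 = (3^1)^2 = 3^2 = 9
3^3 = 3 * 3^2 = 3 * 9 = 27
3^6 = (3^3)^2 = 27^2 = 729
3^12 = (3^6)^2 = 729^2 = 531441
3^24 = (3^12)^2 = 531441^2 = 282429536481
3^25 = 3 * 3^24 = 3 * 282429536481 = 847288609443

Result: 847288609443
Multiplications needed: 6 (6 lines after 3^1)

3^25 = 847288609443. Using exponentiation by squaring, this requires 6 multiplications. The key idea: if the exponent is even, square the half-power; if odd, multiply by the base once.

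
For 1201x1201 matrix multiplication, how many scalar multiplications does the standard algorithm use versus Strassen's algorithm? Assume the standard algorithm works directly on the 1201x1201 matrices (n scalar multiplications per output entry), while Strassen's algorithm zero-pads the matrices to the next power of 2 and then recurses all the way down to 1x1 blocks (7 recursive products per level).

Matrix multiplication for 1201x1201 matrices:

Strassen's algorithm requires power-of-2 dimensions. Pad 1201x1201 to 2048x2048 (next power of 2).

Standard algorithm: 1201^3 = 1732323601 multiplications
Strassen's algorithm: 7^(log2(2048)) = 7^11 = 1977326743 multiplications
Difference: 1732323601 - 1977326743 = -245003142 (Strassen uses MORE here due to padding overhead — for small or just-over-power-of-2 n, padding can outweigh the per-level savings)

Standard: 1732323601 multiplications (1201^3). Strassen: 1977326743 multiplications (7^11, after padding to 2048x2048). Strassen reduces 8 recursive multiplications to 7 at each level.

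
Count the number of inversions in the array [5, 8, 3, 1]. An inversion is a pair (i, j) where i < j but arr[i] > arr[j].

Finding inversions in [5, 8, 3, 1]:

(0, 2): arr[0]=5 > arr[2]=3
(0, 3): arr[0]=5 > arr[3]=1
(1, 2): arr[1]=8 > arr[2]=3
(1, 3): arr[1]=8 > arr[3]=1
(2, 3): arr[2]=3 > arr[3]=1

Total inversions: 5

The array has 5 inversion(s): (0,2), (0,3), (1,2), (1,3), (2,3). Each pair (i,j) satisfies i < j and arr[i] > arr[j].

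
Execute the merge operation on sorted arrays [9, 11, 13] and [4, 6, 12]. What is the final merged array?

Merging process:

Compare 9 vs 4: take 4 from right. Merged: [4]
Compare 9 vs 6: take 6 from right. Merged: [4, 6]
Compare 9 vs 12: take 9 from left. Merged: [4, 6, 9]
Compare 11 vs 12: take 11 from left. Merged: [4, 6, 9, 11]
Compare 13 vs 12: take 12 from right. Merged: [4, 6, 9, 11, 12]
Append remaining from left: [13]. Merged: [4, 6, 9, 11, 12, 13]

Final merged array: [4, 6, 9, 11, 12, 13]
Total comparisons: 5

The merged array is [4, 6, 9, 11, 12, 13], requiring 5 comparisons. The merge step runs in O(n) time where n is the total number of elements.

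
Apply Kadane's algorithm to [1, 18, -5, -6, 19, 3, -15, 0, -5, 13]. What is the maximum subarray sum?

Using Kadane's algorithm on [1, 18, -5, -6, 19, 3, -15, 0, -5, 13]:

Scanning through the array:
Position 1 (value 18): max_ending_here = 19, max_so_far = 19
Position 2 (value -5): max_ending_here = 14, max_so_far = 19
Position 3 (value -6): max_ending_here = 8, max_so_far = 19
Position 4 (value 19): max_ending_here = 27, max_so_far = 27
Position 5 (value 3): max_ending_here = 30, max_so_far = 30
Position 6 (value -15): max_ending_here = 15, max_so_far = 30
Position 7 (value 0): max_ending_here = 15, max_so_far = 30
Position 8 (value -5): max_ending_here = 10, max_so_far = 30
Position 9 (value 13): max_ending_here = 23, max_so_far = 30

Maximum subarray: [1, 18, -5, -6, 19, 3]
Maximum sum: 30

The maximum subarray is [1, 18, -5, -6, 19, 3] with sum 30. This subarray runs from index 0 to index 5.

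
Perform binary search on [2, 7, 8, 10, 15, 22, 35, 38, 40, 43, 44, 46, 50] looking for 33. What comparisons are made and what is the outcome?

Binary search for 33 in [2, 7, 8, 10, 15, 22, 35, 38, 40, 43, 44, 46, 50]:

lo=0, hi=12, mid=6, arr[mid]=35 -> 35 > 33, search left half
lo=0, hi=5, mid=2, arr[mid]=8 -> 8 < 33, search right half
lo=3, hi=5, mid=4, arr[mid]=15 -> 15 < 33, search right half
lo=5, hi=5, mid=5, arr[mid]=22 -> 22 < 33, search right half
lo=6 > hi=5, target 33 not found

Binary search determines that 33 is not in the array after 4 comparisons. The search space was exhausted without finding the target.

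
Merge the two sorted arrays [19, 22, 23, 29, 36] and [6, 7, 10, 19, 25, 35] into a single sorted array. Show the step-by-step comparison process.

Merging process:

Compare 19 vs 6: take 6 from right. Merged: [6]
Compare 19 vs 7: take 7 from right. Merged: [6, 7]
Compare 19 vs 10: take 10 from right. Merged: [6, 7, 10]
Compare 19 vs 19: take 19 from left. Merged: [6, 7, 10, 19]
Compare 22 vs 19: take 19 from right. Merged: [6, 7, 10, 19, 19]
Compare 22 vs 25: take 22 from left. Merged: [6, 7, 10, 19, 19, 22]
Compare 23 vs 25: take 23 from left. Merged: [6, 7, 10, 19, 19, 22, 23]
Compare 29 vs 25: take 25 from right. Merged: [6, 7, 10, 19, 19, 22, 23, 25]
Compare 29 vs 35: take 29 from left. Merged: [6, 7, 10, 19, 19, 22, 23, 25, 29]
Compare 36 vs 35: take 35 from right. Merged: [6, 7, 10, 19, 19, 22, 23, 25, 29, 35]
Append remaining from left: [36]. Merged: [6, 7, 10, 19, 19, 22, 23, 25, 29, 35, 36]

Final merged array: [6, 7, 10, 19, 19, 22, 23, 25, 29, 35, 36]
Total comparisons: 10

The merged array is [6, 7, 10, 19, 19, 22, 23, 25, 29, 35, 36], requiring 10 comparisons. The merge step runs in O(n) time where n is the total number of elements.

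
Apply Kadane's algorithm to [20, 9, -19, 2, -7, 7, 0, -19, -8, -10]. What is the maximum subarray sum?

Using Kadane's algorithm on [20, 9, -19, 2, -7, 7, 0, -19, -8, -10]:

Scanning through the array:
Position 1 (value 9): max_ending_here = 29, max_so_far = 29
Position 2 (value -19): max_ending_here = 10, max_so_far = 29
Position 3 (value 2): max_ending_here = 12, max_so_far = 29
Position 4 (value -7): max_ending_here = 5, max_so_far = 29
Position 5 (value 7): max_ending_here = 12, max_so_far = 29
Position 6 (value 0): max_ending_here = 12, max_so_far = 29
Position 7 (value -19): max_ending_here = -7, max_so_far = 29
Position 8 (value -8): max_ending_here = -8, max_so_far = 29
Position 9 (value -10): max_ending_here = -10, max_so_far = 29

Maximum subarray: [20, 9]
Maximum sum: 29

The maximum subarray is [20, 9] with sum 29. This subarray runs from index 0 to index 1.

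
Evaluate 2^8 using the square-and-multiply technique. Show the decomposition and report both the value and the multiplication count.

Computing 2^8 by squaring (build up from 2^1; each line after the first costs one multiplication):

2^1 = 2
2^2 = (2^1)^2 = 2^2 = 4
2^4 = (2^2)^2 = 4^2 = 16
2^8 = (2^4)^2 = 16^2 = 256

Result: 256
Multiplications needed: 3 (3 lines after 2^1)

2^8 = 256. Using exponentiation by squaring, this requires 3 multiplications. The key idea: if the exponent is even, square the half-power; if odd, multiply by the base once.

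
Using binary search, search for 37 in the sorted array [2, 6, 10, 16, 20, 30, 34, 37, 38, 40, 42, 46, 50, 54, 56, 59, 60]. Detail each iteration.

Binary search for 37 in [2, 6, 10, 16, 20, 30, 34, 37, 38, 40, 42, 46, 50, 54, 56, 59, 60]:

lo=0, hi=16, mid=8, arr[mid]=38 -> 38 > 37, search left half
lo=0, hi=7, mid=3, arr[mid]=16 -> 16 < 37, search right half
lo=4, hi=7, mid=5, arr[mid]=30 -> 30 < 37, search right half
lo=6, hi=7, mid=6, arr[mid]=34 -> 34 < 37, search right half
lo=7, hi=7, mid=7, arr[mid]=37 -> Found target at index 7!

Binary search finds 37 at index 7 after 5 comparisons. The search repeatedly halves the search space by comparing with the middle element.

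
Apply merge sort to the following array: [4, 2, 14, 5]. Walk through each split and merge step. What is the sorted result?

Merge sort trace:

Split: [4, 2, 14, 5] -> [4, 2] and [14, 5]
  Split: [4, 2] -> [4] and [2]
  Merge: [4] + [2] -> [2, 4]
  Split: [14, 5] -> [14] and [5]
  Merge: [14] + [5] -> [5, 14]
Merge: [2, 4] + [5, 14] -> [2, 4, 5, 14]

Final sorted array: [2, 4, 5, 14]

The merge sort proceeds by recursively splitting the array and merging sorted halves.
After all merges, the sorted array is [2, 4, 5, 14].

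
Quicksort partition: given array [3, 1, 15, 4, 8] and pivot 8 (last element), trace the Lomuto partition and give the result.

Lomuto partition with pivot = 8:

Initial array: [3, 1, 15, 4, 8]

arr[0]=3 <= 8: swap with position 0, array becomes [3, 1, 15, 4, 8]
arr[1]=1 <= 8: swap with position 1, array becomes [3, 1, 15, 4, 8]
arr[2]=15 > 8: no swap
arr[3]=4 <= 8: swap with position 2, array becomes [3, 1, 4, 15, 8]

Place pivot at position 3: [3, 1, 4, 8, 15]
Pivot position: 3

After partitioning with pivot 8, the array becomes [3, 1, 4, 8, 15]. The pivot is placed at index 3. All elements to the left of the pivot are <= 8, and all elements to the right are > 8.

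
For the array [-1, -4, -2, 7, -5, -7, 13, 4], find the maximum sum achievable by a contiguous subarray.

Using Kadane's algorithm on [-1, -4, -2, 7, -5, -7, 13, 4]:

Scanning through the array:
Position 1 (value -4): max_ending_here = -4, max_so_far = -1
Position 2 (value -2): max_ending_here = -2, max_so_far = -1
Position 3 (value 7): max_ending_here = 7, max_so_far = 7
Position 4 (value -5): max_ending_here = 2, max_so_far = 7
Position 5 (value -7): max_ending_here = -5, max_so_far = 7
Position 6 (value 13): max_ending_here = 13, max_so_far = 13
Position 7 (value 4): max_ending_here = 17, max_so_far = 17

Maximum subarray: [13, 4]
Maximum sum: 17

The maximum subarray is [13, 4] with sum 17. This subarray runs from index 6 to index 7.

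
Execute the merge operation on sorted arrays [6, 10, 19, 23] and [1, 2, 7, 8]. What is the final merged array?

Merging process:

Compare 6 vs 1: take 1 from right. Merged: [1]
Compare 6 vs 2: take 2 from right. Merged: [1, 2]
Compare 6 vs 7: take 6 from left. Merged: [1, 2, 6]
Compare 10 vs 7: take 7 from right. Merged: [1, 2, 6, 7]
Compare 10 vs 8: take 8 from right. Merged: [1, 2, 6, 7, 8]
Append remaining from left: [10, 19, 23]. Merged: [1, 2, 6, 7, 8, 10, 19, 23]

Final merged array: [1, 2, 6, 7, 8, 10, 19, 23]
Total comparisons: 5

The merged array is [1, 2, 6, 7, 8, 10, 19, 23], requiring 5 comparisons. The merge step runs in O(n) time where n is the total number of elements.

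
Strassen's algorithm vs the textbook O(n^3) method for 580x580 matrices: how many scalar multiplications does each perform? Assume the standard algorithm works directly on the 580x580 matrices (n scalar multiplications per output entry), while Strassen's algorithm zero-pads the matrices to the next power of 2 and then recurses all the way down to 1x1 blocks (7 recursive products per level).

Matrix multiplication for 580x580 matrices:

Strassen's algorithm requires power-of-2 dimensions. Pad 580x580 to 1024x1024 (next power of 2).

Standard algorithm: 580^3 = 195112000 multiplications
Strassen's algorithm: 7^(log2(1024)) = 7^10 = 282475249 multiplications
Difference: 195112000 - 282475249 = -87363249 (Strassen uses MORE here due to padding overhead — for small or just-over-power-of-2 n, padding can outweigh the per-level savings)

Standard: 195112000 multiplications (580^3). Strassen: 282475249 multiplications (7^10, after padding to 1024x1024). Strassen reduces 8 recursive multiplications to 7 at each level.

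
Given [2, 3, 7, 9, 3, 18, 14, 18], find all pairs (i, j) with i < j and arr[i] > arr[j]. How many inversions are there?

Finding inversions in [2, 3, 7, 9, 3, 18, 14, 18]:

(2, 4): arr[2]=7 > arr[4]=3
(3, 4): arr[3]=9 > arr[4]=3
(5, 6): arr[5]=18 > arr[6]=14

Total inversions: 3

The array has 3 inversion(s): (2,4), (3,4), (5,6). Each pair (i,j) satisfies i < j and arr[i] > arr[j].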